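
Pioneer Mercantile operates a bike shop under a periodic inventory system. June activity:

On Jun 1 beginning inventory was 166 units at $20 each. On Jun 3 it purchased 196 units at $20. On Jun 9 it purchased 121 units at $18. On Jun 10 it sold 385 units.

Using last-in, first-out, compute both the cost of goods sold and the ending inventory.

COGS = $7,458; ending inventory = $1,960

Jun 10, 385 sold [LIFO — newest first]: 121 @ $18 + 196 @ $20 + 68 @ $20 = $7,458
Ending inventory: 98 @ $20 = $1,960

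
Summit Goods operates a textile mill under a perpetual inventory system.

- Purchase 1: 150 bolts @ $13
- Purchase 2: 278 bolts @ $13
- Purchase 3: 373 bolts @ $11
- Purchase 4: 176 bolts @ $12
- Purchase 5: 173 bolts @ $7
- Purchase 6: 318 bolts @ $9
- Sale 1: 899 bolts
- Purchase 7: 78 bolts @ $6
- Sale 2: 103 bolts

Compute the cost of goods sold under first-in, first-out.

COGS = $11,954

Sale 1 (899) [FIFO — oldest first]: 150 @ $13 + 278 @ $13 + 373 @ $11 + 98 @ $12 = $10,843
Sale 2 (103) [FIFO — oldest first]: 78 @ $12 + 25 @ $7 = $1,111
Total COGS = $10,843 + $1,111 = $11,954
Ending inventory: 148 @ $7 + 318 @ $9 + 78 @ $6 = $4,366
Check: goods available $16,320 = COGS $11,954 + ending $4,366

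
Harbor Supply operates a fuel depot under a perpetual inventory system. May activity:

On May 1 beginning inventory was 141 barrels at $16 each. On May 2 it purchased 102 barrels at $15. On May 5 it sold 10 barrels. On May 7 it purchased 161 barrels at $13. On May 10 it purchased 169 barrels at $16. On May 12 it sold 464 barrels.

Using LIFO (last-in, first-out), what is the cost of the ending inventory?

Ending inventory = $1,584

May 5, 10 sold [LIFO — newest first]: 10 @ $15 = $150
May 12, 464 sold [LIFO — newest first]: 169 @ $16 + 161 @ $13 + 92 @ $15 + 42 @ $16 = $6,849
Total COGS = $150 + $6,849 = $6,999
Ending inventory: 99 @ $16 = $1,584
Check: goods available $8,583 = COGS $6,999 + ending $1,584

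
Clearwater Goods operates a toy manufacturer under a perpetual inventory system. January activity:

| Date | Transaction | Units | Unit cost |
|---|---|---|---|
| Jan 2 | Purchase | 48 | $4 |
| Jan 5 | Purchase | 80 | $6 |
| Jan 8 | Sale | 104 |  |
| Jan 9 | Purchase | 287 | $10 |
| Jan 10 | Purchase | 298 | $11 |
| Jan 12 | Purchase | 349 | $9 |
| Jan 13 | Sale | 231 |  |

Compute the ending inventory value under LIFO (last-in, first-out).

Jan 8, 104 sold [LIFO — newest first]: 80 @ $6 + 24 @ $4 = $576
Jan 13, 231 sold [LIFO — newest first]: 231 @ $9 = $2,079
Total COGS = $576 + $2,079 = $2,655
Ending inventory: 24 @ $4 + 287 @ $10 + 298 @ $11 + 118 @ $9 = $7,306
Check: goods available $9,961 = COGS $2,655 + ending $7,306

Ending inventory = $7,306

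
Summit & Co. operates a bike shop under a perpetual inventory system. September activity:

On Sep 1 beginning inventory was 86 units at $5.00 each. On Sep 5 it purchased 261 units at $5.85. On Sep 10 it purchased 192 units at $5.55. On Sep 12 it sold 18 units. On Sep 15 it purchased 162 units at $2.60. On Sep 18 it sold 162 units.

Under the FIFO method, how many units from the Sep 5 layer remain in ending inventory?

Sep 12, 18 sold [FIFO — oldest first]: 18 @ $5.00 = $90.00
Sep 18, 162 sold [FIFO — oldest first]: 68 @ $5.00 + 94 @ $5.85 = $889.90
Total COGS = $90.00 + $889.90 = $979.90
Ending inventory: 167 @ $5.85 + 192 @ $5.55 + 162 @ $2.60 = $2,463.75
Check: goods available $3,443.65 = COGS $979.90 + ending $2,463.75

167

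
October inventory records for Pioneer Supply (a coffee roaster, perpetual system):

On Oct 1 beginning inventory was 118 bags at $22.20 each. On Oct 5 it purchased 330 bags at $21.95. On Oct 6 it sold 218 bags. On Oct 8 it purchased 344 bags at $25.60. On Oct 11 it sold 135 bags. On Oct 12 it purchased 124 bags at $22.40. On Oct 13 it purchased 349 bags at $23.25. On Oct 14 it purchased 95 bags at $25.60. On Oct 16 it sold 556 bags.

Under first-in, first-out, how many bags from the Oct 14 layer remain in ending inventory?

95

Oct 6, 218 sold [FIFO — oldest first]: 118 @ $22.20 + 100 @ $21.95 = $4,814.60
Oct 11, 135 sold [FIFO — oldest first]: 135 @ $21.95 = $2,963.25
Oct 16, 556 sold [FIFO — oldest first]: 95 @ $21.95 + 344 @ $25.60 + 117 @ $22.40 = $13,512.45
Total COGS = $4,814.60 + $2,963.25 + $13,512.45 = $21,290.30
Ending inventory: 7 @ $22.40 + 349 @ $23.25 + 95 @ $25.60 = $10,703.05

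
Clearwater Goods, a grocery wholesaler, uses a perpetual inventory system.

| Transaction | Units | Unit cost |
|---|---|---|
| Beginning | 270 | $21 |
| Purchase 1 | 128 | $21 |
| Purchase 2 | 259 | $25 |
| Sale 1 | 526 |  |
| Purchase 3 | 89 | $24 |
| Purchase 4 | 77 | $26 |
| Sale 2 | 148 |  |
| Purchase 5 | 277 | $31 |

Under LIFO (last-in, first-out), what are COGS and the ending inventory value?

Sale 1 (526) [LIFO — newest first]: 259 @ $25 + 128 @ $21 + 139 @ $21 = $12,082
Sale 2 (148) [LIFO — newest first]: 77 @ $26 + 71 @ $24 = $3,706
Total COGS = $12,082 + $3,706 = $15,788
Ending inventory: 131 @ $21 + 18 @ $24 + 277 @ $31 = $11,770

COGS = $15,788; ending inventory = $11,770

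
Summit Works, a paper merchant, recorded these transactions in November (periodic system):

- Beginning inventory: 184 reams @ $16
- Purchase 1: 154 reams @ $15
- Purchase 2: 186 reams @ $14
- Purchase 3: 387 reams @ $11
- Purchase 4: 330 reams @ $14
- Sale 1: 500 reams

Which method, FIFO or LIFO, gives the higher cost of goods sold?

FIFO

FIFO COGS: 184 @ $16 + 154 @ $15 + 162 @ $14 = $7,522
LIFO COGS: 330 @ $14 + 170 @ $11 = $6,490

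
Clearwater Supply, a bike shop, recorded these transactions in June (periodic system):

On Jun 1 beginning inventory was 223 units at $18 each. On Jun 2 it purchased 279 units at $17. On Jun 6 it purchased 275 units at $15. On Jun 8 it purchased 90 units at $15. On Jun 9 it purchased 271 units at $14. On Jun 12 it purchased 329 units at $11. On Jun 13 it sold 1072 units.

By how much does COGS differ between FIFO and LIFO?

$2,395

FIFO COGS: 223 @ $18 + 279 @ $17 + 275 @ $15 + 90 @ $15 + 205 @ $14 = $17,102
LIFO COGS: 329 @ $11 + 271 @ $14 + 90 @ $15 + 275 @ $15 + 107 @ $17 = $14,707
Difference = |$17,102 − $14,707| = $2,395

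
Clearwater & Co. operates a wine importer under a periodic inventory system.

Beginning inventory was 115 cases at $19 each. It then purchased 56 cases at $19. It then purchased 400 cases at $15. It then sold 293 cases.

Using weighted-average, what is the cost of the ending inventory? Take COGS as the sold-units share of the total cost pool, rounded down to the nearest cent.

Ending inventory = $4,503.02

Sale 1, sell 293: 293/571 × $9,249.00 → $4,745.98
Ending inventory (cost pool remaining) = $4,503.02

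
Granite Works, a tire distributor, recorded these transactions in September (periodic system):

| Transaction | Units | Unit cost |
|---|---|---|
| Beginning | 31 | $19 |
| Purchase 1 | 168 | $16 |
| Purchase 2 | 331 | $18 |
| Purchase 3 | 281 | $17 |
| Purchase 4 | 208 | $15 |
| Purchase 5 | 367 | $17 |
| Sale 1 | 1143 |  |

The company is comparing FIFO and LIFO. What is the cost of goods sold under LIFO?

FIFO COGS: 31 @ $19 + 168 @ $16 + 331 @ $18 + 281 @ $17 + 208 @ $15 + 124 @ $17 = $19,240
LIFO COGS: 367 @ $17 + 208 @ $15 + 281 @ $17 + 287 @ $18 = $19,302

COGS = $19,302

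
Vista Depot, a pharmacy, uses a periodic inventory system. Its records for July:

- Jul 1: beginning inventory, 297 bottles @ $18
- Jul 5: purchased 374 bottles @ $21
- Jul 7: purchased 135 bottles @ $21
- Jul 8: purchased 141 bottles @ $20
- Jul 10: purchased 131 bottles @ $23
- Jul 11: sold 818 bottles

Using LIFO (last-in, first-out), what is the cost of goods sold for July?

COGS = $17,188

Jul 11, 818 sold [LIFO — newest first]: 131 @ $23 + 141 @ $20 + 135 @ $21 + 374 @ $21 + 37 @ $18 = $17,188
Ending inventory: 260 @ $18 = $4,680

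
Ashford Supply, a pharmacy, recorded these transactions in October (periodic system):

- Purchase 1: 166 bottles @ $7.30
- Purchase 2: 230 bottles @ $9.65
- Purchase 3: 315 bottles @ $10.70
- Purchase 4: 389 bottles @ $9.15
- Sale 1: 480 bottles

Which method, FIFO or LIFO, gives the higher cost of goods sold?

LIFO

FIFO COGS: 166 @ $7.30 + 230 @ $9.65 + 84 @ $10.70 = $4,330.10
LIFO COGS: 389 @ $9.15 + 91 @ $10.70 = $4,533.05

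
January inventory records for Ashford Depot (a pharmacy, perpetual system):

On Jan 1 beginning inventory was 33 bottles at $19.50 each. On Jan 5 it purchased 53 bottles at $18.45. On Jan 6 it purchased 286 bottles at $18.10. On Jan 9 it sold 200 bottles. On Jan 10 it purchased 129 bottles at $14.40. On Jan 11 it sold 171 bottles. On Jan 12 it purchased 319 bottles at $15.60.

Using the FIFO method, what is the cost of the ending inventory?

Jan 9, 200 sold [FIFO — oldest first]: 33 @ $19.50 + 53 @ $18.45 + 114 @ $18.10 = $3,684.75
Jan 11, 171 sold [FIFO — oldest first]: 171 @ $18.10 = $3,095.10
Total COGS = $3,684.75 + $3,095.10 = $6,779.85
Ending inventory: 1 @ $18.10 + 129 @ $14.40 + 319 @ $15.60 = $6,852.10

Ending inventory = $6,852.10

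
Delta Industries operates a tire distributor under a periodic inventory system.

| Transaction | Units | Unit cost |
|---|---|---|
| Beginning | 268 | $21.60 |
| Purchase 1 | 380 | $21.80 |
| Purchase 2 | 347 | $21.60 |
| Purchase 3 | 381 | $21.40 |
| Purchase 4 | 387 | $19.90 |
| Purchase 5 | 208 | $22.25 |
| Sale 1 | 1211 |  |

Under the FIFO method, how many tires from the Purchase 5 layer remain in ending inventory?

208

Sale 1 (1211) [FIFO — oldest first]: 268 @ $21.60 + 380 @ $21.80 + 347 @ $21.60 + 216 @ $21.40 = $26,190.40
Ending inventory: 165 @ $21.40 + 387 @ $19.90 + 208 @ $22.25 = $15,860.30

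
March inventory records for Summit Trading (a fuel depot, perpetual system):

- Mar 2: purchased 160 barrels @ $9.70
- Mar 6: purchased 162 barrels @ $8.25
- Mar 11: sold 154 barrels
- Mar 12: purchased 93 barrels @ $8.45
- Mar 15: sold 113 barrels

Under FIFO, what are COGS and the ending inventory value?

Mar 11, 154 sold [FIFO — oldest first]: 154 @ $9.70 = $1,493.80
Mar 15, 113 sold [FIFO — oldest first]: 6 @ $9.70 + 107 @ $8.25 = $940.95
Total COGS = $1,493.80 + $940.95 = $2,434.75
Ending inventory: 55 @ $8.25 + 93 @ $8.45 = $1,239.60

COGS = $2,434.75; ending inventory = $1,239.60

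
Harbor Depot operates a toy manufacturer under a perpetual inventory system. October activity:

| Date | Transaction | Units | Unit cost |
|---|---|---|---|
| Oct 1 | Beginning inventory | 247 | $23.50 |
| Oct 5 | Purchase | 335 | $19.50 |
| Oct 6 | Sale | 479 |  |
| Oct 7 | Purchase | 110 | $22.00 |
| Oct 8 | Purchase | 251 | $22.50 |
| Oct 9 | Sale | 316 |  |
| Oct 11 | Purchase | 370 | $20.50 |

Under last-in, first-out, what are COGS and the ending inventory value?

Oct 6, 479 sold [LIFO — newest first]: 335 @ $19.50 + 144 @ $23.50 = $9,916.50
Oct 9, 316 sold [LIFO — newest first]: 251 @ $22.50 + 65 @ $22.00 = $7,077.50
Total COGS = $9,916.50 + $7,077.50 = $16,994.00
Ending inventory: 103 @ $23.50 + 45 @ $22.00 + 370 @ $20.50 = $10,995.50

COGS = $16,994.00; ending inventory = $10,995.50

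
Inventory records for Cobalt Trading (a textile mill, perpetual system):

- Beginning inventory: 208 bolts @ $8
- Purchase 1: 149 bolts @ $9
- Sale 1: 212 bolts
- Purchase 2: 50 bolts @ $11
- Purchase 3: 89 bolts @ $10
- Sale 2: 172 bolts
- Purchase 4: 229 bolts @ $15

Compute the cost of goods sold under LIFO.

COGS = $3,549

Sale 1 (212) [LIFO — newest first]: 149 @ $9 + 63 @ $8 = $1,845
Sale 2 (172) [LIFO — newest first]: 89 @ $10 + 50 @ $11 + 33 @ $8 = $1,704
Total COGS = $1,845 + $1,704 = $3,549
Ending inventory: 112 @ $8 + 229 @ $15 = $4,331
Check: goods available $7,880 = COGS $3,549 + ending $4,331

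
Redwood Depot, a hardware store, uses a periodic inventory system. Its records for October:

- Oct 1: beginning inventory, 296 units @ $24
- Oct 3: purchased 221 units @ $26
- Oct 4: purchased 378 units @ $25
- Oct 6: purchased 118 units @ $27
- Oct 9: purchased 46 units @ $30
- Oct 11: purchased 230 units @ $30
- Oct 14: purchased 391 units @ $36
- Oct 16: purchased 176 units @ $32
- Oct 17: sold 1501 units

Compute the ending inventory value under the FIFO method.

Oct 17, 1501 sold [FIFO — oldest first]: 296 @ $24 + 221 @ $26 + 378 @ $25 + 118 @ $27 + 46 @ $30 + 230 @ $30 + 212 @ $36 = $41,398
Ending inventory: 179 @ $36 + 176 @ $32 = $12,076
Check: goods available $53,474 = COGS $41,398 + ending $12,076

Ending inventory = $12,076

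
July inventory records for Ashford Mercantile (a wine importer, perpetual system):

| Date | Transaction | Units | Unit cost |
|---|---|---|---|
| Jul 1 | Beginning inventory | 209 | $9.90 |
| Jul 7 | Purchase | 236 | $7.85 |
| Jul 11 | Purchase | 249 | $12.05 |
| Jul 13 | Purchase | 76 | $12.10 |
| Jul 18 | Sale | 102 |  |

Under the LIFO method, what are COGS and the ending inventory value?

COGS = $1,232.90; ending inventory = $6,608.85

Jul 18, 102 sold [LIFO — newest first]: 76 @ $12.10 + 26 @ $12.05 = $1,232.90
Ending inventory: 209 @ $9.90 + 236 @ $7.85 + 223 @ $12.05 = $6,608.85
Check: goods available $7,841.75 = COGS $1,232.90 + ending $6,608.85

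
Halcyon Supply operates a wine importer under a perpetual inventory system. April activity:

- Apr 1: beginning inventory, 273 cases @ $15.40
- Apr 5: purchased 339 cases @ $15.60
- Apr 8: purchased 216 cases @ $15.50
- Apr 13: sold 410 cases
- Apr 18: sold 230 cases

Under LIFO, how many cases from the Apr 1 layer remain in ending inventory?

Apr 13, 410 sold [LIFO — newest first]: 216 @ $15.50 + 194 @ $15.60 = $6,374.40
Apr 18, 230 sold [LIFO — newest first]: 145 @ $15.60 + 85 @ $15.40 = $3,571.00
Total COGS = $6,374.40 + $3,571.00 = $9,945.40
Ending inventory: 188 @ $15.40 = $2,895.20

188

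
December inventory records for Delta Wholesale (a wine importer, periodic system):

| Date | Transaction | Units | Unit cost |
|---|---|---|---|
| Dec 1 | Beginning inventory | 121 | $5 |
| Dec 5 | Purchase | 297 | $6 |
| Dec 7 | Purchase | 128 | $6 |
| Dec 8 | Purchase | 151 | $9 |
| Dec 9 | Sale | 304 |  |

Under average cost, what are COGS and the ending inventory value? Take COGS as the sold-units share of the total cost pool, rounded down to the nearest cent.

Dec 9, sell 304: 304/697 × $4,514.00 → $1,968.80
Ending inventory (cost pool remaining) = $2,545.20

COGS = $1,968.80; ending inventory = $2,545.20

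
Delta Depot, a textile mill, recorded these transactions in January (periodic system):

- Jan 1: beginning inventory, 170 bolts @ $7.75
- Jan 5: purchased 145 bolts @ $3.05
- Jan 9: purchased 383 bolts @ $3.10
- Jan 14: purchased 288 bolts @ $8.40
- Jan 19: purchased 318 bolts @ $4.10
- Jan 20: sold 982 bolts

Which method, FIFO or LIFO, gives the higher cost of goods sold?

FIFO COGS: 170 @ $7.75 + 145 @ $3.05 + 383 @ $3.10 + 284 @ $8.40 = $5,332.65
LIFO COGS: 318 @ $4.10 + 288 @ $8.40 + 376 @ $3.10 = $4,888.60

FIFO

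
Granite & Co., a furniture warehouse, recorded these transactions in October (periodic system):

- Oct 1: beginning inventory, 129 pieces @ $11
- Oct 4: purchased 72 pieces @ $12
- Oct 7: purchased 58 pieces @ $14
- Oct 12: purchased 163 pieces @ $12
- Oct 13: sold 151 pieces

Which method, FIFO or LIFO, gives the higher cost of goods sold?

FIFO COGS: 129 @ $11 + 22 @ $12 = $1,683
LIFO COGS: 151 @ $12 = $1,812

LIFO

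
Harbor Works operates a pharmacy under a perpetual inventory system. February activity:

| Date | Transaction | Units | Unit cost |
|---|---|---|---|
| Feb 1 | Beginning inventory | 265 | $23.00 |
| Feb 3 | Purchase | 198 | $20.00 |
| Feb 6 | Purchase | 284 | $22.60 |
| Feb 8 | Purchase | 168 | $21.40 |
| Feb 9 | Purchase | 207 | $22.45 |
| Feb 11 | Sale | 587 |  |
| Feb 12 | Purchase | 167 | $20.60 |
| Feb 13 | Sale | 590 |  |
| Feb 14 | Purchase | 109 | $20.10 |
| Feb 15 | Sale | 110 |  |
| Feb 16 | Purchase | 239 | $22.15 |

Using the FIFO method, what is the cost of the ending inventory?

Ending inventory = $7,525.95

Feb 11, 587 sold [FIFO — oldest first]: 265 @ $23.00 + 198 @ $20.00 + 124 @ $22.60 = $12,857.40
Feb 13, 590 sold [FIFO — oldest first]: 160 @ $22.60 + 168 @ $21.40 + 207 @ $22.45 + 55 @ $20.60 = $12,991.35
Feb 15, 110 sold [FIFO — oldest first]: 110 @ $20.60 = $2,266.00
Total COGS = $12,857.40 + $12,991.35 + $2,266.00 = $28,114.75
Ending inventory: 2 @ $20.60 + 109 @ $20.10 + 239 @ $22.15 = $7,525.95
Check: goods available $35,640.70 = COGS $28,114.75 + ending $7,525.95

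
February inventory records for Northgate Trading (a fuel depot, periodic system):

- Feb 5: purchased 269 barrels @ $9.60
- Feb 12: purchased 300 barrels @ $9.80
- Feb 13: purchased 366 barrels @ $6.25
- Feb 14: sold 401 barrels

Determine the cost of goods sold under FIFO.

COGS = $3,876.00

Feb 14, 401 sold [FIFO — oldest first]: 269 @ $9.60 + 132 @ $9.80 = $3,876.00
Ending inventory: 168 @ $9.80 + 366 @ $6.25 = $3,933.90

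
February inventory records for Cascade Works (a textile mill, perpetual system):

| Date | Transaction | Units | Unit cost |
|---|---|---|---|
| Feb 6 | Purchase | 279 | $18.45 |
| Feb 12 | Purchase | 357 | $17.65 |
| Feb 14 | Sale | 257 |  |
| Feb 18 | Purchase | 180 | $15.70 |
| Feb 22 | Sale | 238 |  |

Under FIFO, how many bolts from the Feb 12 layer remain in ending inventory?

141

Feb 14, 257 sold [FIFO — oldest first]: 257 @ $18.45 = $4,741.65
Feb 22, 238 sold [FIFO — oldest first]: 22 @ $18.45 + 216 @ $17.65 = $4,218.30
Total COGS = $4,741.65 + $4,218.30 = $8,959.95
Ending inventory: 141 @ $17.65 + 180 @ $15.70 = $5,314.65
Check: goods available $14,274.60 = COGS $8,959.95 + ending $5,314.65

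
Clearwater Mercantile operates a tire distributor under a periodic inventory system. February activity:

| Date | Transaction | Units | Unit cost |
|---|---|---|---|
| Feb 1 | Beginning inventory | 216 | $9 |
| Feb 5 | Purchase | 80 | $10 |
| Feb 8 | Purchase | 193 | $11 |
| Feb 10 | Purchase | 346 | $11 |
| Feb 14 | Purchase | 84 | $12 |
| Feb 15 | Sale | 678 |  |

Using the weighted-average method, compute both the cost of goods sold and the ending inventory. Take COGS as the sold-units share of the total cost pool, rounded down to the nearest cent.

COGS = $7,142.23; ending inventory = $2,538.77

Feb 15, sell 678: 678/919 × $9,681.00 → $7,142.23
Ending inventory (cost pool remaining) = $2,538.77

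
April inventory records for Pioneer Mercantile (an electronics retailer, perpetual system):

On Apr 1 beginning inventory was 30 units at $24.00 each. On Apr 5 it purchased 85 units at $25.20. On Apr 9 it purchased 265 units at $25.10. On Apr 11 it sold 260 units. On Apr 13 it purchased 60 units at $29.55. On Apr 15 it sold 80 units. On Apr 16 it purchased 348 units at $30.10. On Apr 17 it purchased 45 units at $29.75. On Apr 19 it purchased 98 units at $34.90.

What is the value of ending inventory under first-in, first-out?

Ending inventory = $18,010.75

Apr 11, 260 sold [FIFO — oldest first]: 30 @ $24.00 + 85 @ $25.20 + 145 @ $25.10 = $6,501.50
Apr 15, 80 sold [FIFO — oldest first]: 80 @ $25.10 = $2,008.00
Total COGS = $6,501.50 + $2,008.00 = $8,509.50
Ending inventory: 40 @ $25.10 + 60 @ $29.55 + 348 @ $30.10 + 45 @ $29.75 + 98 @ $34.90 = $18,010.75
Check: goods available $26,520.25 = COGS $8,509.50 + ending $18,010.75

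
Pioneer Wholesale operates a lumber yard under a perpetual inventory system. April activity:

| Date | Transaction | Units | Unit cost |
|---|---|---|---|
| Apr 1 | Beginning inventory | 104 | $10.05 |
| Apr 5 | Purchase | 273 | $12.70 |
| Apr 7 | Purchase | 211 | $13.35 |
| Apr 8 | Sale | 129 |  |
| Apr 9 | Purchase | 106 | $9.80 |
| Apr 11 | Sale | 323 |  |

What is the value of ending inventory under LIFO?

Apr 8, 129 sold [LIFO — newest first]: 129 @ $13.35 = $1,722.15
Apr 11, 323 sold [LIFO — newest first]: 106 @ $9.80 + 82 @ $13.35 + 135 @ $12.70 = $3,848.00
Total COGS = $1,722.15 + $3,848.00 = $5,570.15
Ending inventory: 104 @ $10.05 + 138 @ $12.70 = $2,797.80

Ending inventory = $2,797.80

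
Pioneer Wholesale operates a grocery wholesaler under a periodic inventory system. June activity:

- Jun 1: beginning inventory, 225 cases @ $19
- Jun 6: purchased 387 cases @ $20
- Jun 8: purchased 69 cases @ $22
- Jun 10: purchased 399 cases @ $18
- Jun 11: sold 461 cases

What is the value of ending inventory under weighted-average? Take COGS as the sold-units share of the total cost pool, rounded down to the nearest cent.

Jun 11, sell 461: 461/1080 × $20,715.00 → $8,842.23
Ending inventory (cost pool remaining) = $11,872.77
Check: goods available $20,715.00 = COGS $8,842.23 + ending $11,872.77

Ending inventory = $11,872.77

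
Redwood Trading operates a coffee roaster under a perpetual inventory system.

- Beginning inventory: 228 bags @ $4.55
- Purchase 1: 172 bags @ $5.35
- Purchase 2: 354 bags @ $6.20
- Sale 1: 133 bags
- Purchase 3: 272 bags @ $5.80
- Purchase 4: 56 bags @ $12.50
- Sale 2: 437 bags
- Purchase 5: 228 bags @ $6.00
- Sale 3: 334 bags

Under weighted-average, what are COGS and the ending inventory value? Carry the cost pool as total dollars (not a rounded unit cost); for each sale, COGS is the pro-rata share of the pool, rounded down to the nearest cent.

After Beginning: 228 on hand, pool $1,037.40 (≈ $4.5500 each)
After Purchase 1: 400 on hand, pool $1,957.60 (≈ $4.8940 each)
After Purchase 2: 754 on hand, pool $4,152.40 (≈ $5.5072 each)
Sale 1, sell 133: 133/754 × $4,152.40 → $732.45
After Purchase 3: 893 on hand, pool $4,997.55 (≈ $5.5964 each)
After Purchase 4: 949 on hand, pool $5,697.55 (≈ $6.0037 each)
Sale 2, sell 437: 437/949 × $5,697.55 → $2,623.63
After Purchase 5: 740 on hand, pool $4,441.92 (≈ $6.0026 each)
Sale 3, sell 334: 334/740 × $4,441.92 → $2,004.86
Total COGS = $732.45 + $2,623.63 + $2,004.86 = $5,360.94
Ending inventory (cost pool remaining) = $2,437.06

COGS = $5,360.94; ending inventory = $2,437.06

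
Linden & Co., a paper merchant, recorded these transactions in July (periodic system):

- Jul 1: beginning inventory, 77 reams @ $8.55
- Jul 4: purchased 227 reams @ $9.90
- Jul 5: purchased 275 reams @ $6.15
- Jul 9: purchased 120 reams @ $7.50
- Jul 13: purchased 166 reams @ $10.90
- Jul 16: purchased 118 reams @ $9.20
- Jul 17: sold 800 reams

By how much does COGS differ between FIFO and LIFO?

$86.35

FIFO COGS: 77 @ $8.55 + 227 @ $9.90 + 275 @ $6.15 + 120 @ $7.50 + 101 @ $10.90 = $6,597.80
LIFO COGS: 118 @ $9.20 + 166 @ $10.90 + 120 @ $7.50 + 275 @ $6.15 + 121 @ $9.90 = $6,684.15
Difference = |$6,597.80 − $6,684.15| = $86.35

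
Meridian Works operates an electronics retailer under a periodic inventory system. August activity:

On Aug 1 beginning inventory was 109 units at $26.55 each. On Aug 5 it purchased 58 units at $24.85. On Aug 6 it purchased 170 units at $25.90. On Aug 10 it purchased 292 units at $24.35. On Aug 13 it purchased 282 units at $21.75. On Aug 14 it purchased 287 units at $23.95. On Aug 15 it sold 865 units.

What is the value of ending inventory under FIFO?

Aug 15, 865 sold [FIFO — oldest first]: 109 @ $26.55 + 58 @ $24.85 + 170 @ $25.90 + 292 @ $24.35 + 236 @ $21.75 = $20,981.45
Ending inventory: 46 @ $21.75 + 287 @ $23.95 = $7,874.15

Ending inventory = $7,874.15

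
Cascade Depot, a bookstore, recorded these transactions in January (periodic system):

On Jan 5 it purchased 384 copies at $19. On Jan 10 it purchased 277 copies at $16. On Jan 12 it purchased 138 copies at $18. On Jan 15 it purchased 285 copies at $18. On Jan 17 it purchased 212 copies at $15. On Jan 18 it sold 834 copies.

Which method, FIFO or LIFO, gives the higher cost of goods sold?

FIFO COGS: 384 @ $19 + 277 @ $16 + 138 @ $18 + 35 @ $18 = $14,842
LIFO COGS: 212 @ $15 + 285 @ $18 + 138 @ $18 + 199 @ $16 = $13,978

FIFO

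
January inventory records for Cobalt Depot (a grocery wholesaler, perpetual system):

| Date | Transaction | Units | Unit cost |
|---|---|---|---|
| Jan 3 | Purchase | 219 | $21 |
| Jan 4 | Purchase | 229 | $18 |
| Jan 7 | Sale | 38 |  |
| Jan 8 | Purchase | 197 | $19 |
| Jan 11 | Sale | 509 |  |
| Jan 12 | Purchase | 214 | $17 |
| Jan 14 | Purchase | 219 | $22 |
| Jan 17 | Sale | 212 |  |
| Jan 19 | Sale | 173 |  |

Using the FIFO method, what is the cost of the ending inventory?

Jan 7, 38 sold [FIFO — oldest first]: 38 @ $21 = $798
Jan 11, 509 sold [FIFO — oldest first]: 181 @ $21 + 229 @ $18 + 99 @ $19 = $9,804
Jan 17, 212 sold [FIFO — oldest first]: 98 @ $19 + 114 @ $17 = $3,800
Jan 19, 173 sold [FIFO — oldest first]: 100 @ $17 + 73 @ $22 = $3,306
Total COGS = $798 + $9,804 + $3,800 + $3,306 = $17,708
Ending inventory: 146 @ $22 = $3,212
Check: goods available $20,920 = COGS $17,708 + ending $3,212

Ending inventory = $3,212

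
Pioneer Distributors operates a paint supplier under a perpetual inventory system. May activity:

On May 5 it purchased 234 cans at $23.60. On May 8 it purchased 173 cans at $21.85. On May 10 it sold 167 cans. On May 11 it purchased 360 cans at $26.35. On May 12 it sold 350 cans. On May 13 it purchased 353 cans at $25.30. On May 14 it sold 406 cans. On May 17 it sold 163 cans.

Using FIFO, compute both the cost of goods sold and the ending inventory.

COGS = $26,859.15; ending inventory = $860.20

May 10, 167 sold [FIFO — oldest first]: 167 @ $23.60 = $3,941.20
May 12, 350 sold [FIFO — oldest first]: 67 @ $23.60 + 173 @ $21.85 + 110 @ $26.35 = $8,259.75
May 14, 406 sold [FIFO — oldest first]: 250 @ $26.35 + 156 @ $25.30 = $10,534.30
May 17, 163 sold [FIFO — oldest first]: 163 @ $25.30 = $4,123.90
Total COGS = $3,941.20 + $8,259.75 + $10,534.30 + $4,123.90 = $26,859.15
Ending inventory: 34 @ $25.30 = $860.20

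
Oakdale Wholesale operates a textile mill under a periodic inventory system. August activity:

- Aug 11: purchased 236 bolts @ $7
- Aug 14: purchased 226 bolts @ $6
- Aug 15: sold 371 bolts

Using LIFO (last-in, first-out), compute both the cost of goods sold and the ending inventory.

COGS = $2,371; ending inventory = $637

Aug 15, 371 sold [LIFO — newest first]: 226 @ $6 + 145 @ $7 = $2,371
Ending inventory: 91 @ $7 = $637
Check: goods available $3,008 = COGS $2,371 + ending $637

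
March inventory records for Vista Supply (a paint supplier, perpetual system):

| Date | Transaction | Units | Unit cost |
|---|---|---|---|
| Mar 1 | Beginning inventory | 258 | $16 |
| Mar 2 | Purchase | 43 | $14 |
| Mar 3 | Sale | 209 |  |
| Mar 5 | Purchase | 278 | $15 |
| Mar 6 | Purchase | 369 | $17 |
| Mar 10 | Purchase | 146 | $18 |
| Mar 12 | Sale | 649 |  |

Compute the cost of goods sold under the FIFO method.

COGS = $13,643

Mar 3, 209 sold [FIFO — oldest first]: 209 @ $16 = $3,344
Mar 12, 649 sold [FIFO — oldest first]: 49 @ $16 + 43 @ $14 + 278 @ $15 + 279 @ $17 = $10,299
Total COGS = $3,344 + $10,299 = $13,643
Ending inventory: 90 @ $17 + 146 @ $18 = $4,158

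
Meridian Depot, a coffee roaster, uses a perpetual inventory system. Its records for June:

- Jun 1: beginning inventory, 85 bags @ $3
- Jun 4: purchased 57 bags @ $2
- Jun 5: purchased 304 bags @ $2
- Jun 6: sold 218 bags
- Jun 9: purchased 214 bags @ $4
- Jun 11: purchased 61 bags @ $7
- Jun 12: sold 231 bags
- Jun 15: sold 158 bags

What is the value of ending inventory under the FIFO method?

Ending inventory = $639

Jun 6, 218 sold [FIFO — oldest first]: 85 @ $3 + 57 @ $2 + 76 @ $2 = $521
Jun 12, 231 sold [FIFO — oldest first]: 228 @ $2 + 3 @ $4 = $468
Jun 15, 158 sold [FIFO — oldest first]: 158 @ $4 = $632
Total COGS = $521 + $468 + $632 = $1,621
Ending inventory: 53 @ $4 + 61 @ $7 = $639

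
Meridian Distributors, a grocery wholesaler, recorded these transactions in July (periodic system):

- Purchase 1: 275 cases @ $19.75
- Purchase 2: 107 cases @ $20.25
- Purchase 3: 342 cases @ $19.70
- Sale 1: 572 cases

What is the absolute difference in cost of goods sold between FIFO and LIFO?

FIFO COGS: 275 @ $19.75 + 107 @ $20.25 + 190 @ $19.70 = $11,341.00
LIFO COGS: 342 @ $19.70 + 107 @ $20.25 + 123 @ $19.75 = $11,333.40
Difference = |$11,341.00 − $11,333.40| = $7.60

$7.60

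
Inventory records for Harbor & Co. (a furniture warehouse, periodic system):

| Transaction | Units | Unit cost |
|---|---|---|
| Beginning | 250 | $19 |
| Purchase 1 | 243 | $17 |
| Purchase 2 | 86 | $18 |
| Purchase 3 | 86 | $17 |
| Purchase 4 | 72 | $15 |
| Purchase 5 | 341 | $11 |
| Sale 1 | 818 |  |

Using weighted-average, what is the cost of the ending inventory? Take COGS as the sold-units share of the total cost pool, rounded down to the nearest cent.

Sale 1, sell 818: 818/1078 × $16,722.00 → $12,688.86
Ending inventory (cost pool remaining) = $4,033.14

Ending inventory = $4,033.14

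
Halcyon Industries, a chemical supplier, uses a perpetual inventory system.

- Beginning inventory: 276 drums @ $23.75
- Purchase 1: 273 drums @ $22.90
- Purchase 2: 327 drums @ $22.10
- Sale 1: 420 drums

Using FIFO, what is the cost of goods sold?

Sale 1 (420) [FIFO — oldest first]: 276 @ $23.75 + 144 @ $22.90 = $9,852.60
Ending inventory: 129 @ $22.90 + 327 @ $22.10 = $10,180.80

COGS = $9,852.60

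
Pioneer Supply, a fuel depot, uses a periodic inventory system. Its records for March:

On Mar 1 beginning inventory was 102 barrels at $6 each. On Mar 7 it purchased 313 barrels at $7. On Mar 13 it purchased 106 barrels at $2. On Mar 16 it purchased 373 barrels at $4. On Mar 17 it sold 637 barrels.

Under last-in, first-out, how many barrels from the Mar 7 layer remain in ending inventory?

Mar 17, 637 sold [LIFO — newest first]: 373 @ $4 + 106 @ $2 + 158 @ $7 = $2,810
Ending inventory: 102 @ $6 + 155 @ $7 = $1,697

155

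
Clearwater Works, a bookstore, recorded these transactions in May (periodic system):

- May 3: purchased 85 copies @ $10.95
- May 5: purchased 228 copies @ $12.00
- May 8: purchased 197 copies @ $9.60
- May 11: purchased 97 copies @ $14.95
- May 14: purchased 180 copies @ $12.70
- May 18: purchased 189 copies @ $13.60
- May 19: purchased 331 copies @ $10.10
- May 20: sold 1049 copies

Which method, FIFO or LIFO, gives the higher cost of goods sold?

FIFO

FIFO COGS: 85 @ $10.95 + 228 @ $12.00 + 197 @ $9.60 + 97 @ $14.95 + 180 @ $12.70 + 189 @ $13.60 + 73 @ $10.10 = $12,601.80
LIFO COGS: 331 @ $10.10 + 189 @ $13.60 + 180 @ $12.70 + 97 @ $14.95 + 197 @ $9.60 + 55 @ $12.00 = $12,200.85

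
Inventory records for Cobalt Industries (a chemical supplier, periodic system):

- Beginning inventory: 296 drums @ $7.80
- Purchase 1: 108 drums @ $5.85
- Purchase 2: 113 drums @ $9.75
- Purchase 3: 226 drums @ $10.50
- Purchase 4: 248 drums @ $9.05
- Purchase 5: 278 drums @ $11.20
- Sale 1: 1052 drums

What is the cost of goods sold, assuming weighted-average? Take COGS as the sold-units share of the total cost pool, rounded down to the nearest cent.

Sale 1, sell 1052: 1052/1269 × $11,773.35 → $9,760.09
Ending inventory (cost pool remaining) = $2,013.26

COGS = $9,760.09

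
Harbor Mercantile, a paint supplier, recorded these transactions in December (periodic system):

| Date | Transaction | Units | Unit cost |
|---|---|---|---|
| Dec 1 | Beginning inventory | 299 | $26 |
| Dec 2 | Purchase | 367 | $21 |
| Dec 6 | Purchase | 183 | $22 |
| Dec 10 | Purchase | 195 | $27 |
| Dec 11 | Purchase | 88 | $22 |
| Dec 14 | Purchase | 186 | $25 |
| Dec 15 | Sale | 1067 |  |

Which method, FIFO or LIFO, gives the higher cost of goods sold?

FIFO COGS: 299 @ $26 + 367 @ $21 + 183 @ $22 + 195 @ $27 + 23 @ $22 = $25,278
LIFO COGS: 186 @ $25 + 88 @ $22 + 195 @ $27 + 183 @ $22 + 367 @ $21 + 48 @ $26 = $24,832

FIFO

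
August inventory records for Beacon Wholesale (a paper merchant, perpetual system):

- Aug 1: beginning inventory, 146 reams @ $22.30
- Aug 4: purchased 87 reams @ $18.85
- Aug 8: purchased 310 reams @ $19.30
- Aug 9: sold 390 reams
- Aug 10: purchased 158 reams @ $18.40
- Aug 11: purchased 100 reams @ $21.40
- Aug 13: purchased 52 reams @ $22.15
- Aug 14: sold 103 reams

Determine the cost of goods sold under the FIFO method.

Aug 9, 390 sold [FIFO — oldest first]: 146 @ $22.30 + 87 @ $18.85 + 157 @ $19.30 = $7,925.85
Aug 14, 103 sold [FIFO — oldest first]: 103 @ $19.30 = $1,987.90
Total COGS = $7,925.85 + $1,987.90 = $9,913.75
Ending inventory: 50 @ $19.30 + 158 @ $18.40 + 100 @ $21.40 + 52 @ $22.15 = $7,164.00

COGS = $9,913.75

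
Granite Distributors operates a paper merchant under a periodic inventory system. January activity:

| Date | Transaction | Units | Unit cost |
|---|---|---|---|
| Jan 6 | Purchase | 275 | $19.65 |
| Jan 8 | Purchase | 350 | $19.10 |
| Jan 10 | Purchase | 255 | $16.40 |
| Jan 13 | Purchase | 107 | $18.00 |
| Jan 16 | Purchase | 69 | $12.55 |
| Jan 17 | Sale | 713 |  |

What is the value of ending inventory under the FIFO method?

Ending inventory = $5,530.75

Jan 17, 713 sold [FIFO — oldest first]: 275 @ $19.65 + 350 @ $19.10 + 88 @ $16.40 = $13,531.95
Ending inventory: 167 @ $16.40 + 107 @ $18.00 + 69 @ $12.55 = $5,530.75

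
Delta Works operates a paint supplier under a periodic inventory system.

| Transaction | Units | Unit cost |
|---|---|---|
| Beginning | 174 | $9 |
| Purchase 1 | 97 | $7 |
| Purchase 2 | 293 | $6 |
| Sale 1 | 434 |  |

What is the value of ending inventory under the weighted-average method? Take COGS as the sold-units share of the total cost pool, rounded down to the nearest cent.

Sale 1, sell 434: 434/564 × $4,003.00 → $3,080.32
Ending inventory (cost pool remaining) = $922.68

Ending inventory = $922.68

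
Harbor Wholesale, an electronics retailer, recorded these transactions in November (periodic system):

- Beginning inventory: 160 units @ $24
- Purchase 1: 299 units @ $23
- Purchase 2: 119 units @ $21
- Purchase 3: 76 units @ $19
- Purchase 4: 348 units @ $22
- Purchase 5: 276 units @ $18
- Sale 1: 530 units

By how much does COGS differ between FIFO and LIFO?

FIFO COGS: 160 @ $24 + 299 @ $23 + 71 @ $21 = $12,208
LIFO COGS: 276 @ $18 + 254 @ $22 = $10,556
Difference = |$12,208 − $10,556| = $1,652

$1,652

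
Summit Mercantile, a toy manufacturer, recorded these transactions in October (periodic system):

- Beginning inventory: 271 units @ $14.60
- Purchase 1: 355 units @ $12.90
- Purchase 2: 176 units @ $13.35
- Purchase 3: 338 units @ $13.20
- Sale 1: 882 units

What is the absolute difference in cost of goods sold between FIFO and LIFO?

$361.20

FIFO COGS: 271 @ $14.60 + 355 @ $12.90 + 176 @ $13.35 + 80 @ $13.20 = $11,941.70
LIFO COGS: 338 @ $13.20 + 176 @ $13.35 + 355 @ $12.90 + 13 @ $14.60 = $11,580.50
Difference = |$11,941.70 − $11,580.50| = $361.20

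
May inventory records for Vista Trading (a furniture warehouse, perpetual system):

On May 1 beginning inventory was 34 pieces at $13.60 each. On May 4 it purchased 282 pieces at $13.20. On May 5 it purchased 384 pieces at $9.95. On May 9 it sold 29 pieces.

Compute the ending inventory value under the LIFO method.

May 9, 29 sold [LIFO — newest first]: 29 @ $9.95 = $288.55
Ending inventory: 34 @ $13.60 + 282 @ $13.20 + 355 @ $9.95 = $7,717.05

Ending inventory = $7,717.05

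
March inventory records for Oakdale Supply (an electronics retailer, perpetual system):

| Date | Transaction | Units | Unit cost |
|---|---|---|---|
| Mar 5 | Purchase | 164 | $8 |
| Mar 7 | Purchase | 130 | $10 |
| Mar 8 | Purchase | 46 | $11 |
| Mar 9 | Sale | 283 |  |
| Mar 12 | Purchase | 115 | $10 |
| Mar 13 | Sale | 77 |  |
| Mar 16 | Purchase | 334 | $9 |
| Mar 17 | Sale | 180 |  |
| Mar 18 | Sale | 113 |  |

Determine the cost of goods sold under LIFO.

COGS = $6,069

Mar 9, 283 sold [LIFO — newest first]: 46 @ $11 + 130 @ $10 + 107 @ $8 = $2,662
Mar 13, 77 sold [LIFO — newest first]: 77 @ $10 = $770
Mar 17, 180 sold [LIFO — newest first]: 180 @ $9 = $1,620
Mar 18, 113 sold [LIFO — newest first]: 113 @ $9 = $1,017
Total COGS = $2,662 + $770 + $1,620 + $1,017 = $6,069
Ending inventory: 57 @ $8 + 38 @ $10 + 41 @ $9 = $1,205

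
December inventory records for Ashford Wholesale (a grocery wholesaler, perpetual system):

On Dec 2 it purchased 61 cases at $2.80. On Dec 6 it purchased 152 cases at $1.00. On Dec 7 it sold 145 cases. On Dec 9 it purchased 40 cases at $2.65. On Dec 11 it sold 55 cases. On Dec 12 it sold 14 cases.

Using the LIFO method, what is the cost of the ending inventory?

Dec 7, 145 sold [LIFO — newest first]: 145 @ $1.00 = $145.00
Dec 11, 55 sold [LIFO — newest first]: 40 @ $2.65 + 7 @ $1.00 + 8 @ $2.80 = $135.40
Dec 12, 14 sold [LIFO — newest first]: 14 @ $2.80 = $39.20
Total COGS = $145.00 + $135.40 + $39.20 = $319.60
Ending inventory: 39 @ $2.80 = $109.20

Ending inventory = $109.20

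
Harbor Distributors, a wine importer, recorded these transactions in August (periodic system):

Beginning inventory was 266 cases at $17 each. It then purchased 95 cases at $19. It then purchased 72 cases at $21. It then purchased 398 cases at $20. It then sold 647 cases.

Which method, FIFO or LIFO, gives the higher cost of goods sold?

LIFO

FIFO COGS: 266 @ $17 + 95 @ $19 + 72 @ $21 + 214 @ $20 = $12,119
LIFO COGS: 398 @ $20 + 72 @ $21 + 95 @ $19 + 82 @ $17 = $12,671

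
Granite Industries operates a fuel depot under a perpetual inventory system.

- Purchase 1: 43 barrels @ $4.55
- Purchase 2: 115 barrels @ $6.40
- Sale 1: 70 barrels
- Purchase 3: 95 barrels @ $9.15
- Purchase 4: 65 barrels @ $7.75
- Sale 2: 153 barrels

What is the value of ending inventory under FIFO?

Ending inventory = $778.25

Sale 1 (70) [FIFO — oldest first]: 43 @ $4.55 + 27 @ $6.40 = $368.45
Sale 2 (153) [FIFO — oldest first]: 88 @ $6.40 + 65 @ $9.15 = $1,157.95
Total COGS = $368.45 + $1,157.95 = $1,526.40
Ending inventory: 30 @ $9.15 + 65 @ $7.75 = $778.25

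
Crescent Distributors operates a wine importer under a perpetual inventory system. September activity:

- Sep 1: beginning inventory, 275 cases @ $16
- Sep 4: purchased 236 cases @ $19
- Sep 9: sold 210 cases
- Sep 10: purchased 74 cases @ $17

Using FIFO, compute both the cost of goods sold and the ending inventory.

Sep 9, 210 sold [FIFO — oldest first]: 210 @ $16 = $3,360
Ending inventory: 65 @ $16 + 236 @ $19 + 74 @ $17 = $6,782

COGS = $3,360; ending inventory = $6,782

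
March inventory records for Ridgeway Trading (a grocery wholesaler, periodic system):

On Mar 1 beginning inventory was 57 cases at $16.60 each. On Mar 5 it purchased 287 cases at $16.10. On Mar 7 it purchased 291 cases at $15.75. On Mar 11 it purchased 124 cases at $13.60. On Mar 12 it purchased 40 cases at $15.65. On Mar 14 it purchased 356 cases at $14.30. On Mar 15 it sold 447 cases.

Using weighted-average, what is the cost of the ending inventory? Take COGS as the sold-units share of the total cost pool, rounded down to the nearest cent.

Mar 15, sell 447: 447/1155 × $17,553.35 → $6,793.37
Ending inventory (cost pool remaining) = $10,759.98
Check: goods available $17,553.35 = COGS $6,793.37 + ending $10,759.98

Ending inventory = $10,759.98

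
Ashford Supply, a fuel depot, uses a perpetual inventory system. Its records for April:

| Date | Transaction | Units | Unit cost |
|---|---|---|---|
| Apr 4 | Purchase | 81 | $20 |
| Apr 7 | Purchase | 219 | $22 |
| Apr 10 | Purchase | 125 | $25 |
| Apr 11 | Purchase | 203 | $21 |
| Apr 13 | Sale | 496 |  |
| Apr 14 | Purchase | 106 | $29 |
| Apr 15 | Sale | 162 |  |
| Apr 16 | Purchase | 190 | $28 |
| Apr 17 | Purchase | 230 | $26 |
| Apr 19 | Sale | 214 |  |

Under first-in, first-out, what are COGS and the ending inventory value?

Apr 13, 496 sold [FIFO — oldest first]: 81 @ $20 + 219 @ $22 + 125 @ $25 + 71 @ $21 = $11,054
Apr 15, 162 sold [FIFO — oldest first]: 132 @ $21 + 30 @ $29 = $3,642
Apr 19, 214 sold [FIFO — oldest first]: 76 @ $29 + 138 @ $28 = $6,068
Total COGS = $11,054 + $3,642 + $6,068 = $20,764
Ending inventory: 52 @ $28 + 230 @ $26 = $7,436
Check: goods available $28,200 = COGS $20,764 + ending $7,436

COGS = $20,764; ending inventory = $7,436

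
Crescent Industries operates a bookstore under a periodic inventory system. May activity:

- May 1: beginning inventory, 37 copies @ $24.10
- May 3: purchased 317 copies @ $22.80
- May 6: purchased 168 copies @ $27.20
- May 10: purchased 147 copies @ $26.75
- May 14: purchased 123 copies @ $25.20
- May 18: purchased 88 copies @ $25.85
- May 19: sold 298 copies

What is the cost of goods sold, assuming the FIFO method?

May 19, 298 sold [FIFO — oldest first]: 37 @ $24.10 + 261 @ $22.80 = $6,842.50
Ending inventory: 56 @ $22.80 + 168 @ $27.20 + 147 @ $26.75 + 123 @ $25.20 + 88 @ $25.85 = $15,153.05
Check: goods available $21,995.55 = COGS $6,842.50 + ending $15,153.05

COGS = $6,842.50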